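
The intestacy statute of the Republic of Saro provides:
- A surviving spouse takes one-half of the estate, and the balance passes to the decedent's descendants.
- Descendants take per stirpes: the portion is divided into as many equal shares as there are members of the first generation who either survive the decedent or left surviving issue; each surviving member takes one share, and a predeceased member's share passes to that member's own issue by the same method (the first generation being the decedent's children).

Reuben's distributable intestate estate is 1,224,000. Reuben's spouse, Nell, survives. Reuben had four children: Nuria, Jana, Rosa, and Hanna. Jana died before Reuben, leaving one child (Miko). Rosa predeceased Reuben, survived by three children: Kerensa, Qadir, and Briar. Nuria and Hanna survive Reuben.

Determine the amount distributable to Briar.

Nell takes one-half of 1,224,000 = 612,000. The remaining 612,000 passes to the descendants.
The descendants' portion (612,000) is divided into 4 shares of 153,000: Nuria and Hanna each take 153,000; Jana's 153,000 share passes to Jana's issue; Rosa's 153,000 share passes to Rosa's issue.
Jana's share (153,000) passes entirely to Miko.
Rosa's share (153,000) is divided into 3 shares of 51,000: Kerensa, Qadir, and Briar each take 51,000.

Briar receives 51,000.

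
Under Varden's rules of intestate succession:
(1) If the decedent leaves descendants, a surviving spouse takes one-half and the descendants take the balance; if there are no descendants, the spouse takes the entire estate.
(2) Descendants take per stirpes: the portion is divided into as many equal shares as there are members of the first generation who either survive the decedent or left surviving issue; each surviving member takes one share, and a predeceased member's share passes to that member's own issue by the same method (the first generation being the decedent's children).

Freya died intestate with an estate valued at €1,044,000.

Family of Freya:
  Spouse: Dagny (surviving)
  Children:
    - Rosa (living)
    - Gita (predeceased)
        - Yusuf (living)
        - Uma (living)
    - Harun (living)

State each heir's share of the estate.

Dagny takes one-half of €1,044,000 = €522,000. The remaining €522,000 passes to the descendants.
The descendants' portion (€522,000) is divided into 3 shares of €174,000: Rosa and Harun each take €174,000; Gita's €174,000 share passes to Gita's issue.
Gita's share (€174,000) is divided into 2 shares of €87,000: Yusuf and Uma each take €87,000.

Dagny: €522,000; Rosa: €174,000; Yusuf: €87,000; Uma: €87,000; Harun: €174,000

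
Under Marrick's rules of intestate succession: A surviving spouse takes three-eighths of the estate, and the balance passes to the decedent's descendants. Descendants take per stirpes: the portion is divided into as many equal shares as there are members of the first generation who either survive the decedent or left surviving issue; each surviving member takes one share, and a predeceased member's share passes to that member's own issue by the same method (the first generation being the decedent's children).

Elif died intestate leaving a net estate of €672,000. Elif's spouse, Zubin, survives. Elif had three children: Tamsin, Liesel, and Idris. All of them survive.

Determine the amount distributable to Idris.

Idris receives €140,000.

Zubin takes three-eighths of €672,000 = €252,000. The remaining €420,000 passes to the descendants.
The descendants' portion (€420,000) is divided into 3 shares of €140,000: Tamsin, Liesel, and Idris each take €140,000.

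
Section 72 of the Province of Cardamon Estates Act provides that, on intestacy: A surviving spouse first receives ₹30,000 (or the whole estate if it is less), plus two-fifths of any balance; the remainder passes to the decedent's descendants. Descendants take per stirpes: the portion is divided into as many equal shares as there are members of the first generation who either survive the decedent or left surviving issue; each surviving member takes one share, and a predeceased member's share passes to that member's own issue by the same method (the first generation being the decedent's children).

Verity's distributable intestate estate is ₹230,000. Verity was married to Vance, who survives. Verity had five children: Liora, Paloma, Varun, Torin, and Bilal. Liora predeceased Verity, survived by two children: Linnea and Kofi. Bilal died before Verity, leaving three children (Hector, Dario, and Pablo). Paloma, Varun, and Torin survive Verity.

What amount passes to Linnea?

Vance first takes ₹30,000, leaving a balance of ₹200,000. Vance then takes two-fifths of the balance (₹80,000), for a total of ₹110,000. The remaining ₹120,000 passes to the descendants.
The descendants' portion (₹120,000) is divided into 5 shares of ₹24,000: Paloma, Varun, and Torin each take ₹24,000; Liora's ₹24,000 share passes to Liora's issue; Bilal's ₹24,000 share passes to Bilal's issue.
Liora's share (₹24,000) is divided into 2 shares of ₹12,000: Linnea and Kofi each take ₹12,000.
Bilal's share (₹24,000) is divided into 3 shares of ₹8,000: Hector, Dario, and Pablo each take ₹8,000.

Linnea receives ₹12,000.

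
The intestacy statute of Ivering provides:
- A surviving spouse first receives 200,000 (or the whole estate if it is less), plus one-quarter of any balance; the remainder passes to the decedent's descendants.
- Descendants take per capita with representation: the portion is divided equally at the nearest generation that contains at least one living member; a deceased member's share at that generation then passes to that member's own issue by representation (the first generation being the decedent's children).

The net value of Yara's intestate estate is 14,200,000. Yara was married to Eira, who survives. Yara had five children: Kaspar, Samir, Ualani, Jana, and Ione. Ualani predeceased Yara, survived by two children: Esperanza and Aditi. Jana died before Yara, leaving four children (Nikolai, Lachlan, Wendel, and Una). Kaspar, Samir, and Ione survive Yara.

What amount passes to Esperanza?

Eira first takes 200,000, leaving a balance of 14,000,000. Eira then takes one-quarter of the balance (3,500,000), for a total of 3,700,000. The remaining 10,500,000 passes to the descendants.
The descendants' portion (10,500,000) is divided into 5 shares of 2,100,000: Kaspar, Samir, and Ione each take 2,100,000; Ualani's 2,100,000 share passes to Ualani's issue; Jana's 2,100,000 share passes to Jana's issue.
Ualani's share (2,100,000) is divided into 2 shares of 1,050,000: Esperanza and Aditi each take 1,050,000.
Jana's share (2,100,000) is divided into 4 shares of 525,000: Nikolai, Lachlan, Wendel, and Una each take 525,000.

Esperanza receives 1,050,000.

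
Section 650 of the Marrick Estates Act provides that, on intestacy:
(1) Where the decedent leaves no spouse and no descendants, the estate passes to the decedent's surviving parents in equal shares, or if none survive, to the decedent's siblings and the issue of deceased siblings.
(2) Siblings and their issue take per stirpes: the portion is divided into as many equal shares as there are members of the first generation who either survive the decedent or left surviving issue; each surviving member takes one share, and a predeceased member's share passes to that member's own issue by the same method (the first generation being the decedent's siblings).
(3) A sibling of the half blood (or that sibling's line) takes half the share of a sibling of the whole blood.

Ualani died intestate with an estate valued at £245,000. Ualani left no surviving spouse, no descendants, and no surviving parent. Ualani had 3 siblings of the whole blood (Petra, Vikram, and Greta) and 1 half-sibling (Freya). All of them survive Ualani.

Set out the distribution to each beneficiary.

Petra: £70,000; Freya: £35,000; Vikram: £70,000; Greta: £70,000

The entire £245,000 passes to the siblings and their issue.
Counting each half-blood sibling's line as half a unit, there are 7/2 units in £245,000, so one unit is £70,000. Whole-blood lines (Petra, Vikram, and Greta) take £70,000 each; half-blood lines (Freya) take £35,000 each.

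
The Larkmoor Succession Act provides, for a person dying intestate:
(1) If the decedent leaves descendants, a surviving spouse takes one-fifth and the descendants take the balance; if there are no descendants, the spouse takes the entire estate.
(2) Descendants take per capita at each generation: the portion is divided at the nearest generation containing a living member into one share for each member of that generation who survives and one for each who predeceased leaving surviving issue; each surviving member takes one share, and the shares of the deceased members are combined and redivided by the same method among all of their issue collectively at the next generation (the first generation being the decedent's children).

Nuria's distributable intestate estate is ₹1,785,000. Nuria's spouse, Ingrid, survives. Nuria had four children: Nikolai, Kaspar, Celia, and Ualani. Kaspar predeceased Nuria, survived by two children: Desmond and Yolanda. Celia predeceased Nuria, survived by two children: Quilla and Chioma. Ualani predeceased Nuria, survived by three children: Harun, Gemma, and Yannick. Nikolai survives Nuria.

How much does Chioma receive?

Chioma receives ₹153,000.

Ingrid takes one-fifth of ₹1,785,000 = ₹357,000. The remaining ₹1,428,000 passes to the descendants.
The descendants' portion (₹1,428,000) is divided at the children's generation into 4 shares of ₹357,000. Nikolai takes ₹357,000. The 3 shares of the deceased (Kaspar, Celia, and Ualani) are combined into a pool of ₹1,071,000.
That pool (₹1,071,000) is divided at the grandchildren's generation equally among Desmond, Yolanda, Quilla, Chioma, Harun, Gemma, and Yannick: ₹153,000 each.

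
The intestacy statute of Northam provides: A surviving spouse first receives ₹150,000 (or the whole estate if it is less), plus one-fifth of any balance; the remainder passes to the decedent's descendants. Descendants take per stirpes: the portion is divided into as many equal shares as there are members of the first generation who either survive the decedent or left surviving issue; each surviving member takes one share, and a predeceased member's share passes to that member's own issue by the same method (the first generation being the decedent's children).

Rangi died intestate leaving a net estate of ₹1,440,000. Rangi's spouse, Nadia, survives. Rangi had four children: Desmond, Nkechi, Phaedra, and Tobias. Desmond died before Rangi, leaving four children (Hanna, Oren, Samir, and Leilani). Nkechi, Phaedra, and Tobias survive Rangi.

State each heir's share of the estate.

Nadia: ₹408,000; Hanna: ₹64,500; Oren: ₹64,500; Samir: ₹64,500; Leilani: ₹64,500; Nkechi: ₹258,000; Phaedra: ₹258,000; Tobias: ₹258,000

Nadia first takes ₹150,000, leaving a balance of ₹1,290,000. Nadia then takes one-fifth of the balance (₹258,000), for a total of ₹408,000. The remaining ₹1,032,000 passes to the descendants.
The descendants' portion (₹1,032,000) is divided into 4 shares of ₹258,000: Nkechi, Phaedra, and Tobias each take ₹258,000; Desmond's ₹258,000 share passes to Desmond's issue.
Desmond's share (₹258,000) is divided into 4 shares of ₹64,500: Hanna, Oren, Samir, and Leilani each take ₹64,500.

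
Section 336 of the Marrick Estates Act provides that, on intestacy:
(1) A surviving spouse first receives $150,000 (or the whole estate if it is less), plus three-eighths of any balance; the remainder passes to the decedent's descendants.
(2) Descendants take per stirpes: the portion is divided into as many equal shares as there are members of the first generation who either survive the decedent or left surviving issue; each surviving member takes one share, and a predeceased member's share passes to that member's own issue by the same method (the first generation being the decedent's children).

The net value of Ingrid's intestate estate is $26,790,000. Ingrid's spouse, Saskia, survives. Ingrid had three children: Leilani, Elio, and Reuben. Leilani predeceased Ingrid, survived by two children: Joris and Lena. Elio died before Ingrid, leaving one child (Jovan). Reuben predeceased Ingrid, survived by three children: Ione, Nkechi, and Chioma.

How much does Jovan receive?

Saskia first takes $150,000, leaving a balance of $26,640,000. Saskia then takes three-eighths of the balance ($9,990,000), for a total of $10,140,000. The remaining $16,650,000 passes to the descendants.
The descendants' portion ($16,650,000) is divided into 3 shares of $5,550,000: Leilani's $5,550,000 share passes to Leilani's issue; Elio's $5,550,000 share passes to Elio's issue; Reuben's $5,550,000 share passes to Reuben's issue.
Leilani's share ($5,550,000) is divided into 2 shares of $2,775,000: Joris and Lena each take $2,775,000.
Elio's share ($5,550,000) passes entirely to Jovan.
Reuben's share ($5,550,000) is divided into 3 shares of $1,850,000: Ione, Nkechi, and Chioma each take $1,850,000.

Jovan receives $5,550,000.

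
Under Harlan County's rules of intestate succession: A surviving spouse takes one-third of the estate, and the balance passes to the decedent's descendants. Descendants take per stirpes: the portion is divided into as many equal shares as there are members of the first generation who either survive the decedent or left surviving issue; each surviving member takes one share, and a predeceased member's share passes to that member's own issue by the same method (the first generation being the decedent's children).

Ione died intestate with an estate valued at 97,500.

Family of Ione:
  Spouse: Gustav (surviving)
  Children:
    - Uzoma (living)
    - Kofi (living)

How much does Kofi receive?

Gustav takes one-third of 97,500 = 32,500. The remaining 65,000 passes to the descendants.
The descendants' portion (65,000) is divided into 2 shares of 32,500: Uzoma and Kofi each take 32,500.

Kofi receives 32,500.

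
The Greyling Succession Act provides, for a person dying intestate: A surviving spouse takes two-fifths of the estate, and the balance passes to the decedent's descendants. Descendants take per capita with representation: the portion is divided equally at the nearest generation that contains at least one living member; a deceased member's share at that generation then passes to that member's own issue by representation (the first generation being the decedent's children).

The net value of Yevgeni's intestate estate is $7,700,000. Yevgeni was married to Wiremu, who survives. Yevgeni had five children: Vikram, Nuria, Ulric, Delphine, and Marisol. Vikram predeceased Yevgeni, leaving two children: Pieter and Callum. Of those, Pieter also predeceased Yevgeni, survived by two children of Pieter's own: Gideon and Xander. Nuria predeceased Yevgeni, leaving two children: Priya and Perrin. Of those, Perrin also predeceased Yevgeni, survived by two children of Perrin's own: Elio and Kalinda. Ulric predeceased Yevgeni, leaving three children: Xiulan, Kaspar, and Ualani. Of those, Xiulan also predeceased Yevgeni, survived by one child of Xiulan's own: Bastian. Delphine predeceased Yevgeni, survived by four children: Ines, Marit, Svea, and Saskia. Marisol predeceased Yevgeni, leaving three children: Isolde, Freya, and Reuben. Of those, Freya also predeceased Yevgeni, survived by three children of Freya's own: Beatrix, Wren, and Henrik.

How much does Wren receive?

Wiremu takes two-fifths of $7,700,000 = $3,080,000. The remaining $4,620,000 passes to the descendants.
No child survives, so the initial division is made at the grandchildren's generation.
The descendants' portion ($4,620,000) is divided into 14 shares of $330,000: Callum, Priya, Kaspar, Ualani, Ines, Marit, Svea, Saskia, Isolde, and Reuben each take $330,000; Pieter's $330,000 share passes to Pieter's issue; Perrin's $330,000 share passes to Perrin's issue; Xiulan's $330,000 share passes to Xiulan's issue; Freya's $330,000 share passes to Freya's issue.
Pieter's share ($330,000) is divided into 2 shares of $165,000: Gideon and Xander each take $165,000.
Perrin's share ($330,000) is divided into 2 shares of $165,000: Elio and Kalinda each take $165,000.
Xiulan's share ($330,000) passes entirely to Bastian.
Freya's share ($330,000) is divided into 3 shares of $110,000: Beatrix, Wren, and Henrik each take $110,000.

Wren receives $110,000.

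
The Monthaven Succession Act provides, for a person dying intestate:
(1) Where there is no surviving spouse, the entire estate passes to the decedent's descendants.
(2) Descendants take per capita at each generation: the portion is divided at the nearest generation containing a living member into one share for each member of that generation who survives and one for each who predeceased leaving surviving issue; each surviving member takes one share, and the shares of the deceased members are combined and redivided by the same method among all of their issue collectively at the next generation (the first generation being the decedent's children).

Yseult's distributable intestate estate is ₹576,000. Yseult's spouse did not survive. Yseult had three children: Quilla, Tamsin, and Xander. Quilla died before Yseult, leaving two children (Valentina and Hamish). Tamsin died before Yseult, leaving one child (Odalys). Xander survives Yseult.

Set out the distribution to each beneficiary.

Valentina: ₹128,000; Hamish: ₹128,000; Odalys: ₹128,000; Xander: ₹192,000

The entire ₹576,000 passes to the descendants.
That amount (₹576,000) is divided at the children's generation into 3 shares of ₹192,000. Xander takes ₹192,000. The 2 shares of the deceased (Quilla and Tamsin) are combined into a pool of ₹384,000.
That pool (₹384,000) is divided at the grandchildren's generation equally among Valentina, Hamish, and Odalys: ₹128,000 each.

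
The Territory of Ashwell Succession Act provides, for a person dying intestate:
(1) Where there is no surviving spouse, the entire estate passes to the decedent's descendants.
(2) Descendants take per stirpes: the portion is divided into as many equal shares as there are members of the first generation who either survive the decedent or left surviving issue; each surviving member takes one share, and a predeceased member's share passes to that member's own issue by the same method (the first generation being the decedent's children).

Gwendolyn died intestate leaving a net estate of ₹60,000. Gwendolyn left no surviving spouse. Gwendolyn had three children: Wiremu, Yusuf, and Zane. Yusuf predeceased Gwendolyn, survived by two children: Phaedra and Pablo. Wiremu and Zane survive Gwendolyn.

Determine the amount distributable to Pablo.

Pablo receives ₹10,000.

The entire ₹60,000 passes to the descendants.
That amount (₹60,000) is divided into 3 shares of ₹20,000: Wiremu and Zane each take ₹20,000; Yusuf's ₹20,000 share passes to Yusuf's issue.
Yusuf's share (₹20,000) is divided into 2 shares of ₹10,000: Phaedra and Pablo each take ₹10,000.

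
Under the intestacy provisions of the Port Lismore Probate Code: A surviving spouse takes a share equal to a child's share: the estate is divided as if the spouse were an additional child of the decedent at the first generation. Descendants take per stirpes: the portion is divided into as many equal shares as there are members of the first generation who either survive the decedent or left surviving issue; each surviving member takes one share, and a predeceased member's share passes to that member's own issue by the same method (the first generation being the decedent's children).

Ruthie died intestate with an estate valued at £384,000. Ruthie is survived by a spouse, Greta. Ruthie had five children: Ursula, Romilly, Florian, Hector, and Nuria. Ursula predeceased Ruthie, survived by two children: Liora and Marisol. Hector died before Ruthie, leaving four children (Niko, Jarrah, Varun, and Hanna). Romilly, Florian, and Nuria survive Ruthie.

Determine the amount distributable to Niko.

Niko receives £16,000.

The spouse counts as an additional share at the children's level, so there are 6 primary shares of £64,000. Greta takes one such share (£64,000).
The children's combined portion (£320,000) is divided into 5 shares of £64,000: Romilly, Florian, and Nuria each take £64,000; Ursula's £64,000 share passes to Ursula's issue; Hector's £64,000 share passes to Hector's issue.
Ursula's share (£64,000) is divided into 2 shares of £32,000: Liora and Marisol each take £32,000.
Hector's share (£64,000) is divided into 4 shares of £16,000: Niko, Jarrah, Varun, and Hanna each take £16,000.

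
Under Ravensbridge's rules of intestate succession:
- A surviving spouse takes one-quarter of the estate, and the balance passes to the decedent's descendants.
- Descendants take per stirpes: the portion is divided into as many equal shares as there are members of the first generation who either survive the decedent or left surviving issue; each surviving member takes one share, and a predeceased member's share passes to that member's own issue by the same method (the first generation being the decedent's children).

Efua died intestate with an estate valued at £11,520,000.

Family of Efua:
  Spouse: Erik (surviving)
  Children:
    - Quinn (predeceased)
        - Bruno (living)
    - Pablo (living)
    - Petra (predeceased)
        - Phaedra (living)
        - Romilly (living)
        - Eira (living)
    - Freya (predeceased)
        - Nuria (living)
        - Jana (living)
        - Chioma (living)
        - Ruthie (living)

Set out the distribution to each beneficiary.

Erik: £2,880,000; Bruno: £2,160,000; Pablo: £2,160,000; Phaedra: £720,000; Romilly: £720,000; Eira: £720,000; Nuria: £540,000; Jana: £540,000; Chioma: £540,000; Ruthie: £540,000

Erik takes one-quarter of £11,520,000 = £2,880,000. The remaining £8,640,000 passes to the descendants.
The descendants' portion (£8,640,000) is divided into 4 shares of £2,160,000: Pablo takes £2,160,000; Quinn's £2,160,000 share passes to Quinn's issue; Petra's £2,160,000 share passes to Petra's issue; Freya's £2,160,000 share passes to Freya's issue.
Quinn's share (£2,160,000) passes entirely to Bruno.
Petra's share (£2,160,000) is divided into 3 shares of £720,000: Phaedra, Romilly, and Eira each take £720,000.
Freya's share (£2,160,000) is divided into 4 shares of £540,000: Nuria, Jana, Chioma, and Ruthie each take £540,000.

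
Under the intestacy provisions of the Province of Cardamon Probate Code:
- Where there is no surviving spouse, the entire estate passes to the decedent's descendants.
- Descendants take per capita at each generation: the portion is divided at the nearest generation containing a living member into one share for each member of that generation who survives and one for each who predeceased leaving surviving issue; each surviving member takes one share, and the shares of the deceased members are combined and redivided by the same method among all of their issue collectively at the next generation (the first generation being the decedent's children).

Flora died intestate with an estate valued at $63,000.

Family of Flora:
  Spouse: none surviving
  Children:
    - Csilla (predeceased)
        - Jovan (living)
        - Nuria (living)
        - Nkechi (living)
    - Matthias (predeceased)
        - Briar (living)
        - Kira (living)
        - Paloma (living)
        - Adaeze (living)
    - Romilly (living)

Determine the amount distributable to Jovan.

The entire $63,000 passes to the descendants.
That amount ($63,000) is divided at the children's generation into 3 shares of $21,000. Romilly takes $21,000. The 2 shares of the deceased (Csilla and Matthias) are combined into a pool of $42,000.
That pool ($42,000) is divided at the grandchildren's generation equally among Jovan, Nuria, Nkechi, Briar, Kira, Paloma, and Adaeze: $6,000 each.

Jovan receives $6,000.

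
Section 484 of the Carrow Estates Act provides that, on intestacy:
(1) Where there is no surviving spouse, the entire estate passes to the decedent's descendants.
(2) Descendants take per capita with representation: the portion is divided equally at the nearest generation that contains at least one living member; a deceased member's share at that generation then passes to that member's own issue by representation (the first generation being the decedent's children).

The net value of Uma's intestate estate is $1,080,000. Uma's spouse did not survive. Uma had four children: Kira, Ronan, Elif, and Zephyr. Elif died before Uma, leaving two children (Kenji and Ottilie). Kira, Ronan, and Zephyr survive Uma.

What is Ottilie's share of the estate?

Ottilie receives $135,000.

The entire $1,080,000 passes to the descendants.
That amount ($1,080,000) is divided into 4 shares of $270,000: Kira, Ronan, and Zephyr each take $270,000; Elif's $270,000 share passes to Elif's issue.
Elif's share ($270,000) is divided into 2 shares of $135,000: Kenji and Ottilie each take $135,000.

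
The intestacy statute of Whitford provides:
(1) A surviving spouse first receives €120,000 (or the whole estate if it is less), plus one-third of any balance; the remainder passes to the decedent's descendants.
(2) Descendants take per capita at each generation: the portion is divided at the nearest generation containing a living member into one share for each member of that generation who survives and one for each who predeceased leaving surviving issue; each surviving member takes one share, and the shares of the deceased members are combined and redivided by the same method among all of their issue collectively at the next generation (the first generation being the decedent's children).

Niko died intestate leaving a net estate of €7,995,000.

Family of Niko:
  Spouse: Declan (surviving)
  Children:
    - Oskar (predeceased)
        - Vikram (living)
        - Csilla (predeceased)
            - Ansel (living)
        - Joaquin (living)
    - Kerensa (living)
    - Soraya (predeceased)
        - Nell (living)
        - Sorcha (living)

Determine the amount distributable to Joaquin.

Declan first takes €120,000, leaving a balance of €7,875,000. Declan then takes one-third of the balance (€2,625,000), for a total of €2,745,000. The remaining €5,250,000 passes to the descendants.
The descendants' portion (€5,250,000) is divided at the children's generation into 3 shares of €1,750,000. Kerensa takes €1,750,000. The 2 shares of the deceased (Oskar and Soraya) are combined into a pool of €3,500,000.
That pool (€3,500,000) is divided at the grandchildren's generation into 5 shares of €700,000. Vikram, Joaquin, Nell, and Sorcha each take €700,000. The remaining share for the deceased Csilla (€700,000) is carried to the next generation.
That pool (€700,000) passes entirely to Ansel, the sole taker at the great-grandchildren's generation.

Joaquin receives €700,000.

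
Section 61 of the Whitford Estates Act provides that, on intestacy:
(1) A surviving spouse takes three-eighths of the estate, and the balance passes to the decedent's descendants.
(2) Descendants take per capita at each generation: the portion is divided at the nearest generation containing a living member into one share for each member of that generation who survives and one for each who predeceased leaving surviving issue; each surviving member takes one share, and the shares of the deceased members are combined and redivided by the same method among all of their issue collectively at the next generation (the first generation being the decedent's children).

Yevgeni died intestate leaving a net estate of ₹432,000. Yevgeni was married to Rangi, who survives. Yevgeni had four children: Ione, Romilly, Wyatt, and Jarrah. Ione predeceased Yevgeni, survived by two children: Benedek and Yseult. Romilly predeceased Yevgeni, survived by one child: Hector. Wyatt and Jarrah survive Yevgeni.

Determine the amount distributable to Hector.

Rangi takes three-eighths of ₹432,000 = ₹162,000. The remaining ₹270,000 passes to the descendants.
The descendants' portion (₹270,000) is divided at the children's generation into 4 shares of ₹67,500. Wyatt and Jarrah each take ₹67,500. The 2 shares of the deceased (Ione and Romilly) are combined into a pool of ₹135,000.
That pool (₹135,000) is divided at the grandchildren's generation equally among Benedek, Yseult, and Hector: ₹45,000 each.

Hector receives ₹45,000.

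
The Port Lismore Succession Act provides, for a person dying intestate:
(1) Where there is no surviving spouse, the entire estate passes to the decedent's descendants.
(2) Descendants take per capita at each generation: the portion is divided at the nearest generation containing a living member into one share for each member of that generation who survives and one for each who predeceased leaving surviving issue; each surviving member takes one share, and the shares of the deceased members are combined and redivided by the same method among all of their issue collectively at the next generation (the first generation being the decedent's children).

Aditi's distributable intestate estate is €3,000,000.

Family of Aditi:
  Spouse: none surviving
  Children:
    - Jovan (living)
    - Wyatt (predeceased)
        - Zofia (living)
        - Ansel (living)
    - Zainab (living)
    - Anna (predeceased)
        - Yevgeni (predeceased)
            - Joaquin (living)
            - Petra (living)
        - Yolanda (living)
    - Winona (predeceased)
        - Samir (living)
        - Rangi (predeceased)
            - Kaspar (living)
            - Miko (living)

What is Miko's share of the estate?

The entire €3,000,000 passes to the descendants.
That amount (€3,000,000) is divided at the children's generation into 5 shares of €600,000. Jovan and Zainab each take €600,000. The 3 shares of the deceased (Wyatt, Anna, and Winona) are combined into a pool of €1,800,000.
That pool (€1,800,000) is divided at the grandchildren's generation into 6 shares of €300,000. Zofia, Ansel, Yolanda, and Samir each take €300,000. The 2 shares of the deceased (Yevgeni and Rangi) are combined into a pool of €600,000.
That pool (€600,000) is divided at the great-grandchildren's generation equally among Joaquin, Petra, Kaspar, and Miko: €150,000 each.

Miko receives €150,000.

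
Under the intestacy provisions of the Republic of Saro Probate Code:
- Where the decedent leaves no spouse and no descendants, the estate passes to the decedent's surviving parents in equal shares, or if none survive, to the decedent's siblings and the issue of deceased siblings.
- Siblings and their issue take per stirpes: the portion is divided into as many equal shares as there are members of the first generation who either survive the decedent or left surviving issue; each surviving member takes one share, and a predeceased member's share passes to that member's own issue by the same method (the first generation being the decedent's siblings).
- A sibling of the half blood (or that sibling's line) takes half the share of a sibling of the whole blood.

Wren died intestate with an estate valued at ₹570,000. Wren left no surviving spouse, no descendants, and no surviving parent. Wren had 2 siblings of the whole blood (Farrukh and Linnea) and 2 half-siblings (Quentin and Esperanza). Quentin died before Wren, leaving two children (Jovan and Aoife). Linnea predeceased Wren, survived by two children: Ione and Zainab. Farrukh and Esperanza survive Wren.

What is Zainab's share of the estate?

The entire ₹570,000 passes to the siblings and their issue.
Counting each half-blood sibling's line as half a unit, there are 3 units in ₹570,000, so one unit is ₹190,000. Whole-blood lines (Farrukh and Linnea) take ₹190,000 each; half-blood lines (Quentin and Esperanza) take ₹95,000 each.
Quentin's share (₹95,000) is divided into 2 shares of ₹47,500: Jovan and Aoife each take ₹47,500.
Linnea's share (₹190,000) is divided into 2 shares of ₹95,000: Ione and Zainab each take ₹95,000.

Zainab receives ₹95,000.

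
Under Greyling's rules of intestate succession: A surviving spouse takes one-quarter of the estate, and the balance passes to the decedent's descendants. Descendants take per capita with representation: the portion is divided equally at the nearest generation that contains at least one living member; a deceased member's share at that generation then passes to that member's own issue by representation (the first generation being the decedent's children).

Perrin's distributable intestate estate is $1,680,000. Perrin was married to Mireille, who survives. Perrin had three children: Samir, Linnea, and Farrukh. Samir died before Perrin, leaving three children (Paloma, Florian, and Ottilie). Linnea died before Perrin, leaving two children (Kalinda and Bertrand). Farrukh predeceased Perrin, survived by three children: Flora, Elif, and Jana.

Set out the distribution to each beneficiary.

Mireille: $420,000; Paloma: $157,500; Florian: $157,500; Ottilie: $157,500; Kalinda: $157,500; Bertrand: $157,500; Flora: $157,500; Elif: $157,500; Jana: $157,500

Mireille takes one-quarter of $1,680,000 = $420,000. The remaining $1,260,000 passes to the descendants.
No child survives, so the initial division is made at the grandchildren's generation.
The descendants' portion ($1,260,000) is divided into 8 shares of $157,500: Paloma, Florian, Ottilie, Kalinda, Bertrand, Flora, Elif, and Jana each take $157,500.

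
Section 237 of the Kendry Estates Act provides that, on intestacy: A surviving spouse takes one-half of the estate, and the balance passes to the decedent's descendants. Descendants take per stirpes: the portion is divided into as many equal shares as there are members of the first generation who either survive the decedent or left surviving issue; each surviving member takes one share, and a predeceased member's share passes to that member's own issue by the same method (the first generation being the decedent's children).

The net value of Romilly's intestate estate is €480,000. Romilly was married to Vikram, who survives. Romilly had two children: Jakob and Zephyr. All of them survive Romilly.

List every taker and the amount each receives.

Vikram: €240,000; Jakob: €120,000; Zephyr: €120,000

Vikram takes one-half of €480,000 = €240,000. The remaining €240,000 passes to the descendants.
The descendants' portion (€240,000) is divided into 2 shares of €120,000: Jakob and Zephyr each take €120,000.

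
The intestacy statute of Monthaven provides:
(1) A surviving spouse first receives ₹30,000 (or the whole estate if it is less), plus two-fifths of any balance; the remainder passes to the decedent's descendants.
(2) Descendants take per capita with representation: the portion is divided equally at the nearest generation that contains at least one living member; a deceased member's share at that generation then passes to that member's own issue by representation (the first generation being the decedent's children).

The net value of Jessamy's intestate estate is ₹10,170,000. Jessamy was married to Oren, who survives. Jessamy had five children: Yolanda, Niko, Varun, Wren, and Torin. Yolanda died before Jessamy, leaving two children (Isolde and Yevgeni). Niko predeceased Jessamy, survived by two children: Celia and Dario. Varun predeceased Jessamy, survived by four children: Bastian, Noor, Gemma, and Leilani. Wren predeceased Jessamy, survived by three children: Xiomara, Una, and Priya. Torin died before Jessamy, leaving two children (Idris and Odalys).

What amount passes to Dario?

Oren first takes ₹30,000, leaving a balance of ₹10,140,000. Oren then takes two-fifths of the balance (₹4,056,000), for a total of ₹4,086,000. The remaining ₹6,084,000 passes to the descendants.
No child survives, so the initial division is made at the grandchildren's generation.
The descendants' portion (₹6,084,000) is divided into 13 shares of ₹468,000: Isolde, Yevgeni, Celia, Dario, Bastian, Noor, Gemma, Leilani, Xiomara, Una, Priya, Idris, and Odalys each take ₹468,000.

Dario receives ₹468,000.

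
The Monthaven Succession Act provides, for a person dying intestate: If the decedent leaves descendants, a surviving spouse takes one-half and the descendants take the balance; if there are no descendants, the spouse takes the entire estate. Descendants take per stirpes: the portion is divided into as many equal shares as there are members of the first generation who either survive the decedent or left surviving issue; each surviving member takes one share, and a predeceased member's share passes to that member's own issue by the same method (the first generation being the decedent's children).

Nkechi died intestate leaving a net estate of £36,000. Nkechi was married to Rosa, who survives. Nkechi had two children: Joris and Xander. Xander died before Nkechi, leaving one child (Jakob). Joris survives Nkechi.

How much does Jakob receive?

Rosa takes one-half of £36,000 = £18,000. The remaining £18,000 passes to the descendants.
The descendants' portion (£18,000) is divided into 2 shares of £9,000: Joris takes £9,000; Xander's £9,000 share passes to Xander's issue.
Xander's share (£9,000) passes entirely to Jakob.

Jakob receives £9,000.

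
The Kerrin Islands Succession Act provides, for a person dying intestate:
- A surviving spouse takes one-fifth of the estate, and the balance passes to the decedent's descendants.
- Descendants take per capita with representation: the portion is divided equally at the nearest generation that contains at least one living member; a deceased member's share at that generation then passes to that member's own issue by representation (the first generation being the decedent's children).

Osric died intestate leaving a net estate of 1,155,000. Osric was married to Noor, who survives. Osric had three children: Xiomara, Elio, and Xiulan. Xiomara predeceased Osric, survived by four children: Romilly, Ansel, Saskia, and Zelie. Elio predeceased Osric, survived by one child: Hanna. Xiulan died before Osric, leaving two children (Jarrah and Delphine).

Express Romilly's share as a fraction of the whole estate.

Romilly receives 4/35 of the estate.

Noor takes one-fifth of 1,155,000 = 231,000. The remaining 924,000 passes to the descendants.
No child survives, so the initial division is made at the grandchildren's generation.
The descendants' portion (924,000) is divided into 7 shares of 132,000: Romilly, Ansel, Saskia, Zelie, Hanna, Jarrah, and Delphine each take 132,000.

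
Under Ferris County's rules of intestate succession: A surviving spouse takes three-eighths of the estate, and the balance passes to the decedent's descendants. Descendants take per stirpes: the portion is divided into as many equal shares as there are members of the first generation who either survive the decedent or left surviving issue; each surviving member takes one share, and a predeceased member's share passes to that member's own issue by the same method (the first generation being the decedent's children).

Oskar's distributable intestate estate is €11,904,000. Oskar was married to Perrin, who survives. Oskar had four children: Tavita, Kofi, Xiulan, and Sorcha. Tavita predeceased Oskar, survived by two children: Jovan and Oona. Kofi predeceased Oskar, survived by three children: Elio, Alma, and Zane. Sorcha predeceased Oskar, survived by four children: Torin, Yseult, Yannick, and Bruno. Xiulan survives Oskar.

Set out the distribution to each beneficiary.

Perrin takes three-eighths of €11,904,000 = €4,464,000. The remaining €7,440,000 passes to the descendants.
The descendants' portion (€7,440,000) is divided into 4 shares of €1,860,000: Xiulan takes €1,860,000; Tavita's €1,860,000 share passes to Tavita's issue; Kofi's €1,860,000 share passes to Kofi's issue; Sorcha's €1,860,000 share passes to Sorcha's issue.
Tavita's share (€1,860,000) is divided into 2 shares of €930,000: Jovan and Oona each take €930,000.
Kofi's share (€1,860,000) is divided into 3 shares of €620,000: Elio, Alma, and Zane each take €620,000.
Sorcha's share (€1,860,000) is divided into 4 shares of €465,000: Torin, Yseult, Yannick, and Bruno each take €465,000.

Perrin: €4,464,000; Jovan: €930,000; Oona: €930,000; Elio: €620,000; Alma: €620,000; Zane: €620,000; Xiulan: €1,860,000; Torin: €465,000; Yseult: €465,000; Yannick: €465,000; Bruno: €465,000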